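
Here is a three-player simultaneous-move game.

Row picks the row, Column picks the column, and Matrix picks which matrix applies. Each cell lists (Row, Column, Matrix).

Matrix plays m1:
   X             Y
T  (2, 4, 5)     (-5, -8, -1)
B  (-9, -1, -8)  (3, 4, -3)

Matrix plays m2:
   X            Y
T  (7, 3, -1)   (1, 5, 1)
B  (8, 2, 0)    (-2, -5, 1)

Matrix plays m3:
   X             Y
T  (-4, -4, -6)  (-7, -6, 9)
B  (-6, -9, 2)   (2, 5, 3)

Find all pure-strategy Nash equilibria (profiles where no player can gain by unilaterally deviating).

Pure-strategy Nash equilibria: (T, X, m1) and (B, Y, m3)

Row against (X, m1): payoffs 2, -9 → best response T.
Row against (X, m2): payoffs 7, 8 → best response B.
Row against (X, m3): payoffs -4, -6 → best response T.
Row against (Y, m1): payoffs -5, 3 → best response B.
Row against (Y, m2): payoffs 1, -2 → best response T.
Row against (Y, m3): payoffs -7, 2 → best response B.
Column against (T, m1): payoffs 4, -8 → best response X.
Column against (T, m2): payoffs 3, 5 → best response Y.
Column against (T, m3): payoffs -4, -6 → best response X.
Column against (B, m1): payoffs -1, 4 → best response Y.
Column against (B, m2): payoffs 2, -5 → best response X.
Column against (B, m3): payoffs -9, 5 → best response Y.
Matrix against (T, X): payoffs 5, -1, -6 → best response m1.
Matrix against (T, Y): payoffs -1, 1, 9 → best response m3.
Matrix against (B, X): payoffs -8, 0, 2 → best response m3.
Matrix against (B, Y): payoffs -3, 1, 3 → best response m3.
Mutual best responses: (T, X, m1); (B, Y, m3).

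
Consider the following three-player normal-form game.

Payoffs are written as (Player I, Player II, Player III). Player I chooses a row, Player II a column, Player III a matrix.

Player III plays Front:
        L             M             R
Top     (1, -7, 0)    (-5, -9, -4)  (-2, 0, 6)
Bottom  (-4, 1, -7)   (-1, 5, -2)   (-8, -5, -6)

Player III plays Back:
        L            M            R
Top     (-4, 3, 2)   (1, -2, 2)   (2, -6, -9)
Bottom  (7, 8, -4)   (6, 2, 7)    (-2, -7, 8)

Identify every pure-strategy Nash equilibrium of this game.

Pure-strategy Nash equilibria: (Top, R, Front), (Bottom, L, Back)

(Top, L, Front): Player II can switch to R (-7 → 0). Not NE.
(Top, L, Back): Player I can switch to Bottom (-4 → 7). Not NE.
(Top, M, Front): Player I can switch to Bottom (-5 → -1). Not NE.
(Top, M, Back): Player I can switch to Bottom (1 → 6). Not NE.
(Top, R, Front): Player I gets -2, best alternative -8; Player II gets 0, best alternative -7; Player III gets 6, best alternative -9. No profitable deviation — NE.
(Top, R, Back): Player II can switch to L (-6 → 3). Not NE.
(Bottom, L, Front): Player I can switch to Top (-4 → 1). Not NE.
(Bottom, L, Back): Player I gets 7, best alternative -4; Player II gets 8, best alternative 2; Player III gets -4, best alternative -7. No profitable deviation — NE.
(Bottom, M, Front): Player III can switch to Back (-2 → 7). Not NE.
(Bottom, M, Back): Player II can switch to L (2 → 8). Not NE.
(Bottom, R, Front): Player I can switch to Top (-8 → -2). Not NE.
(Bottom, R, Back): Player I can switch to Top (-2 → 2). Not NE.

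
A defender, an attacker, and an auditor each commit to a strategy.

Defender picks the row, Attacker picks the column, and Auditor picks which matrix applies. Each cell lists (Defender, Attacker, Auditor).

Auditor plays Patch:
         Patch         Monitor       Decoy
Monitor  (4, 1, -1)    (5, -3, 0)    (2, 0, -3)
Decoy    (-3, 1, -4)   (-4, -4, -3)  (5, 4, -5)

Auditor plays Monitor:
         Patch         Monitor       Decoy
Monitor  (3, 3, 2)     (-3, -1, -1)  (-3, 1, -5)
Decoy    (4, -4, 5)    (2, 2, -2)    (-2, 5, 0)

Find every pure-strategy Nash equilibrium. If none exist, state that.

Defender against (Patch, Patch): payoffs 4, -3 → best response Monitor.
Defender against (Patch, Monitor): payoffs 3, 4 → best response Decoy.
Defender against (Monitor, Patch): payoffs 5, -4 → best response Monitor.
Defender against (Monitor, Monitor): payoffs -3, 2 → best response Decoy.
Defender against (Decoy, Patch): payoffs 2, 5 → best response Decoy.
Defender against (Decoy, Monitor): payoffs -3, -2 → best response Decoy.
Attacker against (Monitor, Patch): payoffs 1, -3, 0 → best response Patch.
Attacker against (Monitor, Monitor): payoffs 3, -1, 1 → best response Patch.
Attacker against (Decoy, Patch): payoffs 1, -4, 4 → best response Decoy.
Attacker against (Decoy, Monitor): payoffs -4, 2, 5 → best response Decoy.
Auditor against (Monitor, Patch): payoffs -1, 2 → best response Monitor.
Auditor against (Monitor, Monitor): payoffs 0, -1 → best response Patch.
Auditor against (Monitor, Decoy): payoffs -3, -5 → best response Patch.
Auditor against (Decoy, Patch): payoffs -4, 5 → best response Monitor.
Auditor against (Decoy, Monitor): payoffs -3, -2 → best response Monitor.
Auditor against (Decoy, Decoy): payoffs -5, 0 → best response Monitor.
Mutual best responses: (Decoy, Decoy, Monitor).

The unique pure-strategy Nash equilibrium is (Decoy, Decoy, Monitor).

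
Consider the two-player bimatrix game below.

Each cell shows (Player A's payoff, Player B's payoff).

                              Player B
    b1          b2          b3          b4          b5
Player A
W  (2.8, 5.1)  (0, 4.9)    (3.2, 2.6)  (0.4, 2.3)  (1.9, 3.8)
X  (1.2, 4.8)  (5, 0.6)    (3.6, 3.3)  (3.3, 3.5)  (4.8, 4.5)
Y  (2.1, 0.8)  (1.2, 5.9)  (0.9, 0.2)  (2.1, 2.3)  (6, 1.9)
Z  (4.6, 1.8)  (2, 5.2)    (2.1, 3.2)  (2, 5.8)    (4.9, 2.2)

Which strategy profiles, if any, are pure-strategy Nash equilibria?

Player A against b1: payoffs 2.8, 1.2, 2.1, 4.6 → best response Z.
Player A against b2: payoffs 0, 5, 1.2, 2 → best response X.
Player A against b3: payoffs 3.2, 3.6, 0.9, 2.1 → best response X.
Player A against b4: payoffs 0.4, 3.3, 2.1, 2 → best response X.
Player A against b5: payoffs 1.9, 4.8, 6, 4.9 → best response Y.
Player B against W: payoffs 5.1, 4.9, 2.6, 2.3, 3.8 → best response b1.
Player B against X: payoffs 4.8, 0.6, 3.3, 3.5, 4.5 → best response b1.
Player B against Y: payoffs 0.8, 5.9, 0.2, 2.3, 1.9 → best response b2.
Player B against Z: payoffs 1.8, 5.2, 3.2, 5.8, 2.2 → best response b4.
No profile is a mutual best response for all players.

No pure-strategy Nash equilibrium.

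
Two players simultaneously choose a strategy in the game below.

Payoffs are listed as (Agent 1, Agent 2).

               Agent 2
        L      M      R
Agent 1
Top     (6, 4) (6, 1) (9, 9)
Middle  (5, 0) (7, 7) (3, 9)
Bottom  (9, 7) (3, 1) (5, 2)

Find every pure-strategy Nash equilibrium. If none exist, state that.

(Top, R); (Bottom, L)

Agent 1 against L: payoffs 6, 5, 9 → best response Bottom.
Agent 1 against M: payoffs 6, 7, 3 → best response Middle.
Agent 1 against R: payoffs 9, 3, 5 → best response Top.
Agent 2 against Top: payoffs 4, 1, 9 → best response R.
Agent 2 against Middle: payoffs 0, 7, 9 → best response R.
Agent 2 against Bottom: payoffs 7, 1, 2 → best response L.
Mutual best responses: (Top, R); (Bottom, L).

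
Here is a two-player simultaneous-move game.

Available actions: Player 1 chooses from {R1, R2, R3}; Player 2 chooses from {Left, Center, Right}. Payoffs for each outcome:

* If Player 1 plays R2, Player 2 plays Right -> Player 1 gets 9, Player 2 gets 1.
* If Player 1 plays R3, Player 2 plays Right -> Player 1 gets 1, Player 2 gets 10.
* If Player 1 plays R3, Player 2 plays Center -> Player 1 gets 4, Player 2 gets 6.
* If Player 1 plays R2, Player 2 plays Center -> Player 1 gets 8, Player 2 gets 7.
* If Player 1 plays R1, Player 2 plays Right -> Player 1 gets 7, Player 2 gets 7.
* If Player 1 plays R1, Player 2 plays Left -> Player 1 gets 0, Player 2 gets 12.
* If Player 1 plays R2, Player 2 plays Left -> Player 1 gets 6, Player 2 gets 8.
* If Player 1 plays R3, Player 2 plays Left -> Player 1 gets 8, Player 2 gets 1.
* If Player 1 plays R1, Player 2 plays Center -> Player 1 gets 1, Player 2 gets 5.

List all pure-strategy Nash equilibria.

Player 1 against Left: payoffs 0, 6, 8 → best response R3.
Player 1 against Center: payoffs 1, 8, 4 → best response R2.
Player 1 against Right: payoffs 7, 9, 1 → best response R2.
Player 2 against R1: payoffs 12, 5, 7 → best response Left.
Player 2 against R2: payoffs 8, 7, 1 → best response Left.
Player 2 against R3: payoffs 1, 6, 10 → best response Right.
No profile is a mutual best response for all players.

none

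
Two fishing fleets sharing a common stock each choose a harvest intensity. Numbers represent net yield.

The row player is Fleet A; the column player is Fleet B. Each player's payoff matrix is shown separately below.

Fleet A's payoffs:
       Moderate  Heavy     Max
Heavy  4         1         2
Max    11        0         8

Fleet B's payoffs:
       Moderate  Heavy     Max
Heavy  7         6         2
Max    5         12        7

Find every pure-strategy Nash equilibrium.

This game has no pure Nash equilibrium.

Mark each player's best response to every combination of opponents' strategies; a profile where every player is best-responding is a pure Nash equilibrium.
Fleet A against Moderate: payoffs 4, 11 → best response Max.
Fleet A against Heavy: payoffs 1, 0 → best response Heavy.
Fleet A against Max: payoffs 2, 8 → best response Max.
Fleet B against Heavy: payoffs 7, 6, 2 → best response Moderate.
Fleet B against Max: payoffs 5, 12, 7 → best response Heavy.
No profile is a mutual best response for all players.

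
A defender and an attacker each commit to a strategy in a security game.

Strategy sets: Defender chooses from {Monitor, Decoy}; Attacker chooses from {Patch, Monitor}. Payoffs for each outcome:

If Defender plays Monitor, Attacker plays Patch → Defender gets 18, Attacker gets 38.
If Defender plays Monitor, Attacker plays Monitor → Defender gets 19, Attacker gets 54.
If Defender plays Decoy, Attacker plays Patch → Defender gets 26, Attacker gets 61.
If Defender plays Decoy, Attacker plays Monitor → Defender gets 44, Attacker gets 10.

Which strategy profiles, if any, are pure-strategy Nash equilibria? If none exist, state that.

The unique pure-strategy Nash equilibrium is (Decoy, Patch).

(Monitor, Patch): Defender can switch to Decoy (18 → 26). Not NE.
(Monitor, Monitor): Defender can switch to Decoy (19 → 44). Not NE.
(Decoy, Patch): Defender gets 26, best alternative 18; Attacker gets 61, best alternative 10. No profitable deviation — NE.
(Decoy, Monitor): Attacker can switch to Patch (10 → 61). Not NE.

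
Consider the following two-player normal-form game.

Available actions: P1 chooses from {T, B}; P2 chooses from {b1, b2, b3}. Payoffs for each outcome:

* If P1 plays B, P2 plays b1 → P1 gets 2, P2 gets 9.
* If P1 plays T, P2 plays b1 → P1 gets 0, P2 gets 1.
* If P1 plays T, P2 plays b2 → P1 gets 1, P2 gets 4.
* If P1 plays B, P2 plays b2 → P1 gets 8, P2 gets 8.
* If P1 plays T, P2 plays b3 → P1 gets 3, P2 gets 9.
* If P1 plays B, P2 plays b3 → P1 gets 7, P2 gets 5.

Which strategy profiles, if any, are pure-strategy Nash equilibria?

(T, b1): P1 can switch to B (0 → 2). Not NE.
(T, b2): P1 can switch to B (1 → 8). Not NE.
(T, b3): P1 can switch to B (3 → 7). Not NE.
(B, b1): P1 gets 2, best alternative 0; P2 gets 9, best alternative 8. No profitable deviation — NE.
(B, b2): P2 can switch to b1 (8 → 9). Not NE.
(B, b3): P2 can switch to b1 (5 → 9). Not NE.

Pure NE: (B, b1)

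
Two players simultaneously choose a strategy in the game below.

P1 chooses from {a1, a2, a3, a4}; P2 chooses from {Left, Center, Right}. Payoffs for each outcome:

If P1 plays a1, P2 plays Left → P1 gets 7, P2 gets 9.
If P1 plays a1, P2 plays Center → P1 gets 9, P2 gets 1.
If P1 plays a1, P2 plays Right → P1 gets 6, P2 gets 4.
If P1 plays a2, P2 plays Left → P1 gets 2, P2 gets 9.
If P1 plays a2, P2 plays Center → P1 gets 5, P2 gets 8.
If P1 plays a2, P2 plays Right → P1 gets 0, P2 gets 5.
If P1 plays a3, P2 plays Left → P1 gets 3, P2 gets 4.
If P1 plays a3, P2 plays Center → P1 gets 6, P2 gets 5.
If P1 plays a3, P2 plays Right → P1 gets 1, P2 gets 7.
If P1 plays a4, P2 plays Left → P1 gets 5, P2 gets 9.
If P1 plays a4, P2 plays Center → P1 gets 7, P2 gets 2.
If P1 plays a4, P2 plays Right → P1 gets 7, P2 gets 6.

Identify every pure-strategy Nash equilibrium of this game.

(a1, Left): P1 gets 7, best alternative 5; P2 gets 9, best alternative 4. No profitable deviation — NE.
(a1, Center): P2 can switch to Left (1 → 9). Not NE.
(a1, Right): P1 can switch to a4 (6 → 7). Not NE.
(a2, Left): P1 can switch to a1 (2 → 7). Not NE.
(a2, Center): P1 can switch to a1 (5 → 9). Not NE.
(a2, Right): P1 can switch to a1 (0 → 6). Not NE.
(a3, Left): P1 can switch to a1 (3 → 7). Not NE.
(a3, Center): P1 can switch to a1 (6 → 9). Not NE.
(a3, Right): P1 can switch to a1 (1 → 6). Not NE.
(The remaining 3 profiles each have a profitable deviation by the same check.)

(a1, Left)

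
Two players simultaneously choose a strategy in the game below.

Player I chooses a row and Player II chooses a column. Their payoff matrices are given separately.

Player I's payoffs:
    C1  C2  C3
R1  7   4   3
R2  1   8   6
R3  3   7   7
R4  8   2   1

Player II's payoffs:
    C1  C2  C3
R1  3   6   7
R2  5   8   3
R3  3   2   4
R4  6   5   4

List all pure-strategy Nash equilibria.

Pure-strategy Nash equilibria: (R2, C2) and (R3, C3) and (R4, C1)

(R1, C1): Player I can switch to R4 (7 → 8). Not NE.
(R1, C2): Player I can switch to R2 (4 → 8). Not NE.
(R1, C3): Player I can switch to R2 (3 → 6). Not NE.
(R2, C1): Player I can switch to R1 (1 → 7). Not NE.
(R2, C2): Player I gets 8, best alternative 7; Player II gets 8, best alternative 5. No profitable deviation — NE.
(R2, C3): Player I can switch to R3 (6 → 7). Not NE.
(R3, C1): Player I can switch to R1 (3 → 7). Not NE.
(R3, C3): Player I gets 7, best alternative 6; Player II gets 4, best alternative 3. No profitable deviation — NE.
(R4, C1): Player I gets 8, best alternative 7; Player II gets 6, best alternative 5. No profitable deviation — NE.
(The remaining 3 profiles each have a profitable deviation by the same check.)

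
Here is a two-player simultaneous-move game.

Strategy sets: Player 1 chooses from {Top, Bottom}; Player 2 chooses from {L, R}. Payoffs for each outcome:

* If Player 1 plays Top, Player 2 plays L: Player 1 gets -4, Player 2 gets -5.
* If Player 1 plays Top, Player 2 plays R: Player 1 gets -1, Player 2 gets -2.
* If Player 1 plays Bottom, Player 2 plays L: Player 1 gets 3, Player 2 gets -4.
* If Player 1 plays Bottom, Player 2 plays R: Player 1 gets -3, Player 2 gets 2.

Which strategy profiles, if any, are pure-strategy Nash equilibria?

Pure NE: (Top, R)

Player 1 against L: payoffs -4, 3 → best response Bottom.
Player 1 against R: payoffs -1, -3 → best response Top.
Player 2 against Top: payoffs -5, -2 → best response R.
Player 2 against Bottom: payoffs -4, 2 → best response R.
Mutual best responses: (Top, R).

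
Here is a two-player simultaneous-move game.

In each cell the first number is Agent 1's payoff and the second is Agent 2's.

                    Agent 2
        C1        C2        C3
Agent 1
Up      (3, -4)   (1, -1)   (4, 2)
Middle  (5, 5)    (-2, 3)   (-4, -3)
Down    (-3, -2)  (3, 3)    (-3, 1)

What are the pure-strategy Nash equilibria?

The pure Nash equilibria are (Up, C3), (Middle, C1), (Down, C2).

For each strategy profile, look for a profitable unilateral deviation.
(Up, C1): Agent 1 can switch to Middle (3 → 5). Not NE.
(Up, C2): Agent 1 can switch to Down (1 → 3). Not NE.
(Up, C3): Agent 1 gets 4, best alternative -3; Agent 2 gets 2, best alternative -1. No profitable deviation — NE.
(Middle, C1): Agent 1 gets 5, best alternative 3; Agent 2 gets 5, best alternative 3. No profitable deviation — NE.
(Middle, C2): Agent 1 can switch to Up (-2 → 1). Not NE.
(Middle, C3): Agent 1 can switch to Up (-4 → 4). Not NE.
(Down, C1): Agent 1 can switch to Up (-3 → 3). Not NE.
(Down, C2): Agent 1 gets 3, best alternative 1; Agent 2 gets 3, best alternative 1. No profitable deviation — NE.
(Down, C3): Agent 1 can switch to Up (-3 → 4). Not NE.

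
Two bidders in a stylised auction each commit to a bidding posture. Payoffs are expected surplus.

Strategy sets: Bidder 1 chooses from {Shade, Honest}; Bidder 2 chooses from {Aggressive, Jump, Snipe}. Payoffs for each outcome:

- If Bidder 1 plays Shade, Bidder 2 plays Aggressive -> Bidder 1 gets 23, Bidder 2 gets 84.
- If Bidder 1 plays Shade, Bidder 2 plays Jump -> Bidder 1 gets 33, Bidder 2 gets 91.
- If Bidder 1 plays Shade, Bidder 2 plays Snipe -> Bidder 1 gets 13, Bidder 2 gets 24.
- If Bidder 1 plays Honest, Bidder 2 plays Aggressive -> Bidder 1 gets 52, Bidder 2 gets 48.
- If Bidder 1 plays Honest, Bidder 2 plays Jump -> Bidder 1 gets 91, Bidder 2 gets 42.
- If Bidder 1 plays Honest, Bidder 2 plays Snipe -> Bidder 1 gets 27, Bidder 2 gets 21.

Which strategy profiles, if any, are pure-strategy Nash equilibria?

(Shade, Aggressive): Bidder 1 can switch to Honest (23 → 52). Not NE.
(Shade, Jump): Bidder 1 can switch to Honest (33 → 91). Not NE.
(Shade, Snipe): Bidder 1 can switch to Honest (13 → 27). Not NE.
(Honest, Aggressive): Bidder 1 gets 52, best alternative 23; Bidder 2 gets 48, best alternative 42. No profitable deviation — NE.
(Honest, Jump): Bidder 2 can switch to Aggressive (42 → 48). Not NE.
(Honest, Snipe): Bidder 2 can switch to Aggressive (21 → 48). Not NE.

The unique pure-strategy Nash equilibrium is (Honest, Aggressive).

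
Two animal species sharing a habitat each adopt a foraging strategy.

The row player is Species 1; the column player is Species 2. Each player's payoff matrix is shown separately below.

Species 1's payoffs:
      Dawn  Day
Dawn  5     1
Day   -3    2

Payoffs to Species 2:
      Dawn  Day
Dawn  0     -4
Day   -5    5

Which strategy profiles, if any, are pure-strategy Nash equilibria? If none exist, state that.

Pure-strategy Nash equilibria: (Dawn, Dawn), (Day, Day)

Species 1 against Dawn: payoffs 5, -3 → best response Dawn.
Species 1 against Day: payoffs 1, 2 → best response Day.
Species 2 against Dawn: payoffs 0, -4 → best response Dawn.
Species 2 against Day: payoffs -5, 5 → best response Day.
Mutual best responses: (Dawn, Dawn); (Day, Day).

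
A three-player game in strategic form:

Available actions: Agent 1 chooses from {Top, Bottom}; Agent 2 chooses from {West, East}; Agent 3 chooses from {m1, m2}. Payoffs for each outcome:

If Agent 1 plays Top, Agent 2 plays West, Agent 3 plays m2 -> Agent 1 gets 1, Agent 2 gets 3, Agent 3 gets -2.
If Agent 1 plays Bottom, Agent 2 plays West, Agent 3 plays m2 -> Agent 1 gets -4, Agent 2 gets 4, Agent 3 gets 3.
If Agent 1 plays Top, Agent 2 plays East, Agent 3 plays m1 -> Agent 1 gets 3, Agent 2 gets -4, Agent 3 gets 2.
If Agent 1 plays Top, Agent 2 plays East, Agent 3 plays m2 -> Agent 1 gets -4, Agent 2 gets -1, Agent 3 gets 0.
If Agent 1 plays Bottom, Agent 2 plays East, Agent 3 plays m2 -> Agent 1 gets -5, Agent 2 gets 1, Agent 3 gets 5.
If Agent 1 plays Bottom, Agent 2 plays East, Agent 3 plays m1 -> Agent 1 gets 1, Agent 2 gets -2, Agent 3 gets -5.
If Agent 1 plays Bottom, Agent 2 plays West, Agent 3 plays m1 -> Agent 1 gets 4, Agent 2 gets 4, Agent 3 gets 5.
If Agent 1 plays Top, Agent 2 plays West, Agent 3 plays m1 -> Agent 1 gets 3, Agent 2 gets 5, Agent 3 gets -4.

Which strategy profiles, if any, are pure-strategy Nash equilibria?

The pure Nash equilibria are (Top, West, m2), (Bottom, West, m1).

Check each profile: it is a Nash equilibrium iff no player can strictly gain by switching unilaterally.
(Top, West, m1): Agent 1 can switch to Bottom (3 → 4). Not NE.
(Top, West, m2): Agent 1 gets 1, best alternative -4; Agent 2 gets 3, best alternative -1; Agent 3 gets -2, best alternative -4. No profitable deviation — NE.
(Top, East, m1): Agent 2 can switch to West (-4 → 5). Not NE.
(Top, East, m2): Agent 2 can switch to West (-1 → 3). Not NE.
(Bottom, West, m1): Agent 1 gets 4, best alternative 3; Agent 2 gets 4, best alternative -2; Agent 3 gets 5, best alternative 3. No profitable deviation — NE.
(Bottom, West, m2): Agent 1 can switch to Top (-4 → 1). Not NE.
(Bottom, East, m1): Agent 1 can switch to Top (1 → 3). Not NE.
(Bottom, East, m2): Agent 1 can switch to Top (-5 → -4). Not NE.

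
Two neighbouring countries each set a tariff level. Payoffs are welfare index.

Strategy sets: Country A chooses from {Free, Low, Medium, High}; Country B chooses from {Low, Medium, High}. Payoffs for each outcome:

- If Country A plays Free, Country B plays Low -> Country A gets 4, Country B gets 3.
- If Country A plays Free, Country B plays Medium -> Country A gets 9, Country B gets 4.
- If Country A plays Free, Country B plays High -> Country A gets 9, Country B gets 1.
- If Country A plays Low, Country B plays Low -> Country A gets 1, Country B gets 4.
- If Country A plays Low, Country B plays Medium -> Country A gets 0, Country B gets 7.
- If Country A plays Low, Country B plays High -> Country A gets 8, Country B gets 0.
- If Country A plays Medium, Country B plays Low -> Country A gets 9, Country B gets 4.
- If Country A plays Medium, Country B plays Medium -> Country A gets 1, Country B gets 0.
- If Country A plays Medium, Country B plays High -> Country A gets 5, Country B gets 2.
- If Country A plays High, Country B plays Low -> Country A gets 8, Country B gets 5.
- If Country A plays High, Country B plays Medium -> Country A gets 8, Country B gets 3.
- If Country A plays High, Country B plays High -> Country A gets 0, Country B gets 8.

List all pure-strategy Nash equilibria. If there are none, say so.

For each player, find the best response to each opponent profile; mutual best responses are the pure NE.
Country A against Low: payoffs 4, 1, 9, 8 → best response Medium.
Country A against Medium: payoffs 9, 0, 1, 8 → best response Free.
Country A against High: payoffs 9, 8, 5, 0 → best response Free.
Country B against Free: payoffs 3, 4, 1 → best response Medium.
Country B against Low: payoffs 4, 7, 0 → best response Medium.
Country B against Medium: payoffs 4, 0, 2 → best response Low.
Country B against High: payoffs 5, 3, 8 → best response High.
Mutual best responses: (Free, Medium); (Medium, Low).

The pure Nash equilibria are (Free, Medium) and (Medium, Low).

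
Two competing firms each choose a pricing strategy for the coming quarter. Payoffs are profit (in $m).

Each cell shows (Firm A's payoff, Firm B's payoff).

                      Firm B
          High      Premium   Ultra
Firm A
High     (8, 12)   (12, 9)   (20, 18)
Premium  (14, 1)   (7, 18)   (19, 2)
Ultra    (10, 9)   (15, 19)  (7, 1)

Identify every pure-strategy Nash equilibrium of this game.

Firm A against High: payoffs 8, 14, 10 → best response Premium.
Firm A against Premium: payoffs 12, 7, 15 → best response Ultra.
Firm A against Ultra: payoffs 20, 19, 7 → best response High.
Firm B against High: payoffs 12, 9, 18 → best response Ultra.
Firm B against Premium: payoffs 1, 18, 2 → best response Premium.
Firm B against Ultra: payoffs 9, 19, 1 → best response Premium.
Mutual best responses: (High, Ultra); (Ultra, Premium).

Pure-strategy Nash equilibria: (High, Ultra) and (Ultra, Premium)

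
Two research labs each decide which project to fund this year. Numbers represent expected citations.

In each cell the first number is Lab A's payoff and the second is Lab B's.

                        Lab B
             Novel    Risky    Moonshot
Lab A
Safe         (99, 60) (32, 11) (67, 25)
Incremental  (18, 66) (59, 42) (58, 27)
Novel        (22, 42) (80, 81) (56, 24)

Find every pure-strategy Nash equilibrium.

Lab A against Novel: payoffs 99, 18, 22 → best response Safe.
Lab A against Risky: payoffs 32, 59, 80 → best response Novel.
Lab A against Moonshot: payoffs 67, 58, 56 → best response Safe.
Lab B against Safe: payoffs 60, 11, 25 → best response Novel.
Lab B against Incremental: payoffs 66, 42, 27 → best response Novel.
Lab B against Novel: payoffs 42, 81, 24 → best response Risky.
Mutual best responses: (Safe, Novel); (Novel, Risky).

The pure Nash equilibria are (Safe, Novel), (Novel, Risky).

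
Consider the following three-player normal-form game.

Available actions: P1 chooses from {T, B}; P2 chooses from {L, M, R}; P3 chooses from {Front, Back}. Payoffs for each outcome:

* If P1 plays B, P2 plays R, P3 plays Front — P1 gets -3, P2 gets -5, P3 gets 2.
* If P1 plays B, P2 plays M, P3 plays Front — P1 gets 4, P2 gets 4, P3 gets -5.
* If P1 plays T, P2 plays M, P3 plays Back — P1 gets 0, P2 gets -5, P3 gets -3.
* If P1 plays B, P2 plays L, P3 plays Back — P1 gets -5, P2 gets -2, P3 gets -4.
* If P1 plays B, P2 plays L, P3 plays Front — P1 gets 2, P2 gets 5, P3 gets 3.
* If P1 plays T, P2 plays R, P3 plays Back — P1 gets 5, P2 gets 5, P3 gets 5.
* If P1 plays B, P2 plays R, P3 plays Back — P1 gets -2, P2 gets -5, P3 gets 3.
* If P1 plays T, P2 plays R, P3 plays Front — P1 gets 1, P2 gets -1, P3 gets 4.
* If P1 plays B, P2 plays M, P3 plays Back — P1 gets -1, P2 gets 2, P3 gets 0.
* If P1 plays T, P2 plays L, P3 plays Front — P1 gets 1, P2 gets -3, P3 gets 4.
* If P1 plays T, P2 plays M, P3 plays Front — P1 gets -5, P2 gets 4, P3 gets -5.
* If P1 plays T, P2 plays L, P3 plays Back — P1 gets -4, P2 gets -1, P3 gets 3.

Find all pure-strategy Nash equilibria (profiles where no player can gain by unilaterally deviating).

For each player, find the best response to each opponent profile; mutual best responses are the pure NE.
P1 against (L, Front): payoffs 1, 2 → best response B.
P1 against (L, Back): payoffs -4, -5 → best response T.
P1 against (M, Front): payoffs -5, 4 → best response B.
P1 against (M, Back): payoffs 0, -1 → best response T.
P1 against (R, Front): payoffs 1, -3 → best response T.
P1 against (R, Back): payoffs 5, -2 → best response T.
P2 against (T, Front): payoffs -3, 4, -1 → best response M.
P2 against (T, Back): payoffs -1, -5, 5 → best response R.
P2 against (B, Front): payoffs 5, 4, -5 → best response L.
P2 against (B, Back): payoffs -2, 2, -5 → best response M.
P3 against (T, L): payoffs 4, 3 → best response Front.
P3 against (T, M): payoffs -5, -3 → best response Back.
P3 against (T, R): payoffs 4, 5 → best response Back.
P3 against (B, L): payoffs 3, -4 → best response Front.
P3 against (B, M): payoffs -5, 0 → best response Back.
P3 against (B, R): payoffs 2, 3 → best response Back.
Mutual best responses: (T, R, Back); (B, L, Front).

(T, R, Back), (B, L, Front)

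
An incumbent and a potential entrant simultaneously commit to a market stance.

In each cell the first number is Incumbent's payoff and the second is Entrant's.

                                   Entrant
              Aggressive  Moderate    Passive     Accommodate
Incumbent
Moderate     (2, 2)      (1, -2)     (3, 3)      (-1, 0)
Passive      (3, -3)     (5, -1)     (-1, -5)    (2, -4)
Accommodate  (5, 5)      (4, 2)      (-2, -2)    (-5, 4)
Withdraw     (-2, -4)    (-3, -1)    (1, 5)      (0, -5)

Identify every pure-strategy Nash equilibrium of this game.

Mark each player's best response to every combination of opponents' strategies; a profile where every player is best-responding is a pure Nash equilibrium.
Incumbent against Aggressive: payoffs 2, 3, 5, -2 → best response Accommodate.
Incumbent against Moderate: payoffs 1, 5, 4, -3 → best response Passive.
Incumbent against Passive: payoffs 3, -1, -2, 1 → best response Moderate.
Incumbent against Accommodate: payoffs -1, 2, -5, 0 → best response Passive.
Entrant against Moderate: payoffs 2, -2, 3, 0 → best response Passive.
Entrant against Passive: payoffs -3, -1, -5, -4 → best response Moderate.
Entrant against Accommodate: payoffs 5, 2, -2, 4 → best response Aggressive.
Entrant against Withdraw: payoffs -4, -1, 5, -5 → best response Passive.
Mutual best responses: (Moderate, Passive); (Passive, Moderate); (Accommodate, Aggressive).

The pure Nash equilibria are (Moderate, Passive), (Passive, Moderate), (Accommodate, Aggressive).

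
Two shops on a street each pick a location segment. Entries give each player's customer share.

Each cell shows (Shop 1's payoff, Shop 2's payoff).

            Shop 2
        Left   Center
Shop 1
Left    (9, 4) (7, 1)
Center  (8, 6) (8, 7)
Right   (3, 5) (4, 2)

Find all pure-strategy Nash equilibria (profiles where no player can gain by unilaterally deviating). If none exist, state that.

(Left, Left) and (Center, Center)

For each strategy profile, look for a profitable unilateral deviation.
(Left, Left): Shop 1 gets 9, best alternative 8; Shop 2 gets 4, best alternative 1. No profitable deviation — NE.
(Left, Center): Shop 1 can switch to Center (7 → 8). Not NE.
(Center, Left): Shop 1 can switch to Left (8 → 9). Not NE.
(Center, Center): Shop 1 gets 8, best alternative 7; Shop 2 gets 7, best alternative 6. No profitable deviation — NE.
(Right, Left): Shop 1 can switch to Left (3 → 9). Not NE.
(Right, Center): Shop 1 can switch to Left (4 → 7). Not NE.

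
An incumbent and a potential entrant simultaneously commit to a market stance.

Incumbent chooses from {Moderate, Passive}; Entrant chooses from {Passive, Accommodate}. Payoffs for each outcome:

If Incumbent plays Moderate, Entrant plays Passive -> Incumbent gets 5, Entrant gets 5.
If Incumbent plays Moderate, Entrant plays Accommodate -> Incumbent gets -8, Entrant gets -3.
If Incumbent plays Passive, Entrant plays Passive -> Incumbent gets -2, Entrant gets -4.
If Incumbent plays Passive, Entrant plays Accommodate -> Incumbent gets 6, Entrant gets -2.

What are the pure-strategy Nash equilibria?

Check each profile: it is a Nash equilibrium iff no player can strictly gain by switching unilaterally.
(Moderate, Passive): Incumbent gets 5, best alternative -2; Entrant gets 5, best alternative -3. No profitable deviation — NE.
(Moderate, Accommodate): Incumbent can switch to Passive (-8 → 6). Not NE.
(Passive, Passive): Incumbent can switch to Moderate (-2 → 5). Not NE.
(Passive, Accommodate): Incumbent gets 6, best alternative -8; Entrant gets -2, best alternative -4. No profitable deviation — NE.

(Moderate, Passive), (Passive, Accommodate)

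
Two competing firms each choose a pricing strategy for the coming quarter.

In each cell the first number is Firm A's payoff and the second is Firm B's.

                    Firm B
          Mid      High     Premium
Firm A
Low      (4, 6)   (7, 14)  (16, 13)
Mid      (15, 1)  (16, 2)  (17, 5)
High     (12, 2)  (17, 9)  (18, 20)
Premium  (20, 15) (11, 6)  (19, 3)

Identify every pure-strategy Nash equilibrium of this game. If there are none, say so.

Pure NE: (Premium, Mid)

Firm A against Mid: payoffs 4, 15, 12, 20 → best response Premium.
Firm A against High: payoffs 7, 16, 17, 11 → best response High.
Firm A against Premium: payoffs 16, 17, 18, 19 → best response Premium.
Firm B against Low: payoffs 6, 14, 13 → best response High.
Firm B against Mid: payoffs 1, 2, 5 → best response Premium.
Firm B against High: payoffs 2, 9, 20 → best response Premium.
Firm B against Premium: payoffs 15, 6, 3 → best response Mid.
Mutual best responses: (Premium, Mid).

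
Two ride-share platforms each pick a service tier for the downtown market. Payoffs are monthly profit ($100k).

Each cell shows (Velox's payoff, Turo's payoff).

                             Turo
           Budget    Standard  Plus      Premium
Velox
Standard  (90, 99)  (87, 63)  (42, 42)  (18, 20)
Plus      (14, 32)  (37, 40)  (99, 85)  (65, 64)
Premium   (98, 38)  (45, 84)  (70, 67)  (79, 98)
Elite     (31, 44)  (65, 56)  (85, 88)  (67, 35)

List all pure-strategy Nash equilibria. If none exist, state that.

Pure-strategy Nash equilibria: (Plus, Plus) and (Premium, Premium)

For each player, find the best response to each opponent profile; mutual best responses are the pure NE.
Velox against Budget: payoffs 90, 14, 98, 31 → best response Premium.
Velox against Standard: payoffs 87, 37, 45, 65 → best response Standard.
Velox against Plus: payoffs 42, 99, 70, 85 → best response Plus.
Velox against Premium: payoffs 18, 65, 79, 67 → best response Premium.
Turo against Standard: payoffs 99, 63, 42, 20 → best response Budget.
Turo against Plus: payoffs 32, 40, 85, 64 → best response Plus.
Turo against Premium: payoffs 38, 84, 67, 98 → best response Premium.
Turo against Elite: payoffs 44, 56, 88, 35 → best response Plus.
Mutual best responses: (Plus, Plus); (Premium, Premium).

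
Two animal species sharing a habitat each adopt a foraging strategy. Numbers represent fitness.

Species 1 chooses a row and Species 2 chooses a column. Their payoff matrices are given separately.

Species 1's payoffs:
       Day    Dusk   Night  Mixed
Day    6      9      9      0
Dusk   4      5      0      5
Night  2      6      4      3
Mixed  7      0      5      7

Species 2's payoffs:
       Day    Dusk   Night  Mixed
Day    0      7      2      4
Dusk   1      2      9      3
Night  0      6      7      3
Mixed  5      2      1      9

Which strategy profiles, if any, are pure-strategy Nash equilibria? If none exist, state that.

For each player, find the best response to each opponent profile; mutual best responses are the pure NE.
Species 1 against Day: payoffs 6, 4, 2, 7 → best response Mixed.
Species 1 against Dusk: payoffs 9, 5, 6, 0 → best response Day.
Species 1 against Night: payoffs 9, 0, 4, 5 → best response Day.
Species 1 against Mixed: payoffs 0, 5, 3, 7 → best response Mixed.
Species 2 against Day: payoffs 0, 7, 2, 4 → best response Dusk.
Species 2 against Dusk: payoffs 1, 2, 9, 3 → best response Night.
Species 2 against Night: payoffs 0, 6, 7, 3 → best response Night.
Species 2 against Mixed: payoffs 5, 2, 1, 9 → best response Mixed.
Mutual best responses: (Day, Dusk); (Mixed, Mixed).

Pure-strategy Nash equilibria: (Day, Dusk); (Mixed, Mixed)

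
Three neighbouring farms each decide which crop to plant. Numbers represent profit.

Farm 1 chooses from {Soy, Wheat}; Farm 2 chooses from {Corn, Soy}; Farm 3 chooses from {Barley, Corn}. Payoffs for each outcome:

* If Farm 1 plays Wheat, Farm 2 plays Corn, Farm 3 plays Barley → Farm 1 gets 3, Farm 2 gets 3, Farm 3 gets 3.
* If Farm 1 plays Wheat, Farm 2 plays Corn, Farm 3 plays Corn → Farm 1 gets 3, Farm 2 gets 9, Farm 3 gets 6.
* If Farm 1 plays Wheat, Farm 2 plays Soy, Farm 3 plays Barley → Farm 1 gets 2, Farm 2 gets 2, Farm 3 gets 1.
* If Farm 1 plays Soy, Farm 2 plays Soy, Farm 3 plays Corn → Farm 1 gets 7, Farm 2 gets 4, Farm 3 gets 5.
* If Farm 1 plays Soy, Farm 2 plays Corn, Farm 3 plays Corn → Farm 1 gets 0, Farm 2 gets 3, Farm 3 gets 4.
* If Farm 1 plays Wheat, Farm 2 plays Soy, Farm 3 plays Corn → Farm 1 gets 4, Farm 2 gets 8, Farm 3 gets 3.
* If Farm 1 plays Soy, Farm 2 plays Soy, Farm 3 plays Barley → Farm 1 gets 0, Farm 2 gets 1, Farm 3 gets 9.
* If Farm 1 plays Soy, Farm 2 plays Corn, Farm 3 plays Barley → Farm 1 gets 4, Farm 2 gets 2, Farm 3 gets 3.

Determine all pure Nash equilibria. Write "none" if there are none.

For each strategy profile, look for a profitable unilateral deviation.
(Soy, Corn, Barley): Farm 3 can switch to Corn (3 → 4). Not NE.
(Soy, Corn, Corn): Farm 1 can switch to Wheat (0 → 3). Not NE.
(Soy, Soy, Barley): Farm 1 can switch to Wheat (0 → 2). Not NE.
(Soy, Soy, Corn): Farm 3 can switch to Barley (5 → 9). Not NE.
(Wheat, Corn, Barley): Farm 1 can switch to Soy (3 → 4). Not NE.
(Wheat, Corn, Corn): Farm 1 gets 3, best alternative 0; Farm 2 gets 9, best alternative 8; Farm 3 gets 6, best alternative 3. No profitable deviation — NE.
(Wheat, Soy, Barley): Farm 2 can switch to Corn (2 → 3). Not NE.
(Wheat, Soy, Corn): Farm 1 can switch to Soy (4 → 7). Not NE.

Pure NE: (Wheat, Corn, Corn)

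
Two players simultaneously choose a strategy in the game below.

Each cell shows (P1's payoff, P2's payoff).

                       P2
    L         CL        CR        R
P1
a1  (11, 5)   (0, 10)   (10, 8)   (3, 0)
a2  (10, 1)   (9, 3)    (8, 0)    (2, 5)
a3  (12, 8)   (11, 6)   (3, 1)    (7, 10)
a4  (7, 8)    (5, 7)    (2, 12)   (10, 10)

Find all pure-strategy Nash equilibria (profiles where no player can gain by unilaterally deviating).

There is no pure-strategy Nash equilibrium.

For each strategy profile, look for a profitable unilateral deviation.
(a1, L): P1 can switch to a3 (11 → 12). Not NE.
(a1, CL): P1 can switch to a2 (0 → 9). Not NE.
(a1, CR): P2 can switch to CL (8 → 10). Not NE.
(a1, R): P1 can switch to a3 (3 → 7). Not NE.
(a2, L): P1 can switch to a1 (10 → 11). Not NE.
(a2, CL): P1 can switch to a3 (9 → 11). Not NE.
(a2, CR): P1 can switch to a1 (8 → 10). Not NE.
(a2, R): P1 can switch to a1 (2 → 3). Not NE.
(The remaining 8 profiles each have a profitable deviation by the same check.)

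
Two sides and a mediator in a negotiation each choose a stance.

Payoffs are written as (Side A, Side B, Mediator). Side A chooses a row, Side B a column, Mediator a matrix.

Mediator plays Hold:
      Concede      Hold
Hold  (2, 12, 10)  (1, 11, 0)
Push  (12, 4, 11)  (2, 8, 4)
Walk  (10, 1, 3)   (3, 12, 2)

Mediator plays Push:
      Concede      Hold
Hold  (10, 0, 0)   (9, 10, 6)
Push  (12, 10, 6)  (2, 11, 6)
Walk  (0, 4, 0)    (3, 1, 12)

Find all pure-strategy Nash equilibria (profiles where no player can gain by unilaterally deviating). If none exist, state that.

(Hold, Concede, Hold): Side A can switch to Push (2 → 12). Not NE.
(Hold, Concede, Push): Side A can switch to Push (10 → 12). Not NE.
(Hold, Hold, Hold): Side A can switch to Push (1 → 2). Not NE.
(Hold, Hold, Push): Side A gets 9, best alternative 3; Side B gets 10, best alternative 0; Mediator gets 6, best alternative 0. No profitable deviation — NE.
(Push, Concede, Hold): Side B can switch to Hold (4 → 8). Not NE.
(Push, Concede, Push): Side B can switch to Hold (10 → 11). Not NE.
(Push, Hold, Hold): Side A can switch to Walk (2 → 3). Not NE.
(Push, Hold, Push): Side A can switch to Hold (2 → 9). Not NE.
(Walk, Concede, Hold): Side A can switch to Push (10 → 12). Not NE.
(The remaining 3 profiles each have a profitable deviation by the same check.)

Pure NE: (Hold, Hold, Push)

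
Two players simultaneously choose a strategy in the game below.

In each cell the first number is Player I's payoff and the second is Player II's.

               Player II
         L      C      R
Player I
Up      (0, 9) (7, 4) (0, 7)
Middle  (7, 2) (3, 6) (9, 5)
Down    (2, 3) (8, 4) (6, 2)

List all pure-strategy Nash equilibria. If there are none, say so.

The unique pure-strategy Nash equilibrium is (Down, C).

(Up, L): Player I can switch to Middle (0 → 7). Not NE.
(Up, C): Player I can switch to Down (7 → 8). Not NE.
(Up, R): Player I can switch to Middle (0 → 9). Not NE.
(Middle, L): Player II can switch to C (2 → 6). Not NE.
(Middle, C): Player I can switch to Up (3 → 7). Not NE.
(Middle, R): Player II can switch to C (5 → 6). Not NE.
(Down, L): Player I can switch to Middle (2 → 7). Not NE.
(Down, C): Player I gets 8, best alternative 7; Player II gets 4, best alternative 3. No profitable deviation — NE.
(Down, R): Player I can switch to Middle (6 → 9). Not NE.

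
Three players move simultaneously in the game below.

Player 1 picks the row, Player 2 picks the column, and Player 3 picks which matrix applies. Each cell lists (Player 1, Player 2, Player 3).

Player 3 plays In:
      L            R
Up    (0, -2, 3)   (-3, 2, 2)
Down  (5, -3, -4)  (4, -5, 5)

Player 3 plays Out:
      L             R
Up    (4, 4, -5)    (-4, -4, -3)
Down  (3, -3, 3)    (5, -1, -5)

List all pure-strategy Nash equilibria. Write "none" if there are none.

none

Player 1 against (L, In): payoffs 0, 5 → best response Down.
Player 1 against (L, Out): payoffs 4, 3 → best response Up.
Player 1 against (R, In): payoffs -3, 4 → best response Down.
Player 1 against (R, Out): payoffs -4, 5 → best response Down.
Player 2 against (Up, In): payoffs -2, 2 → best response R.
Player 2 against (Up, Out): payoffs 4, -4 → best response L.
Player 2 against (Down, In): payoffs -3, -5 → best response L.
Player 2 against (Down, Out): payoffs -3, -1 → best response R.
Player 3 against (Up, L): payoffs 3, -5 → best response In.
Player 3 against (Up, R): payoffs 2, -3 → best response In.
Player 3 against (Down, L): payoffs -4, 3 → best response Out.
Player 3 against (Down, R): payoffs 5, -5 → best response In.
No profile is a mutual best response for all players.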